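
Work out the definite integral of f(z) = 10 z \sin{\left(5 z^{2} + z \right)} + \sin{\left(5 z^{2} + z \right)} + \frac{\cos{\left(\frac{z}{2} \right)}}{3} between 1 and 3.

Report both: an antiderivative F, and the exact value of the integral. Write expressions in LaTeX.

The integrand splits into summands that can be handled one at a time.
F(z) = \frac{2 \sin{\left(\frac{z}{2} \right)}}{3} - \cos{\left(5 z^{2} + z \right)} is an antiderivative of f.
Check: d/dz[\frac{2 \sin{\left(\frac{z}{2} \right)}}{3} - \cos{\left(5 z^{2} + z \right)}] = 10 z \sin{\left(5 z^{2} + z \right)} + \sin{\left(5 z^{2} + z \right)} + \frac{\cos{\left(\frac{z}{2} \right)}}{3} = f(z).
F(3) = - \cos{\left(48 \right)} + \frac{2 \sin{\left(\frac{3}{2} \right)}}{3}; F(1) = - \cos{\left(6 \right)} + \frac{2 \sin{\left(\frac{1}{2} \right)}}{3}.
Integral = F(3) - F(1) = - \frac{2 \sin{\left(\frac{1}{2} \right)}}{3} - \cos{\left(48 \right)} + \frac{2 \sin{\left(\frac{3}{2} \right)}}{3} + \cos{\left(6 \right)}.

Antiderivative: F(z) = \frac{2 \sin{\left(\frac{z}{2} \right)}}{3} - \cos{\left(5 z^{2} + z \right)}; value = - \frac{2 \sin{\left(\frac{1}{2} \right)}}{3} - \cos{\left(48 \right)} + \frac{2 \sin{\left(\frac{3}{2} \right)}}{3} + \cos{\left(6 \right)}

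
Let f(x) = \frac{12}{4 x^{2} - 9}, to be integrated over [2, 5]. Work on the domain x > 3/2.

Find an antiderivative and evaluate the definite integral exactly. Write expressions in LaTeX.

Factor the denominator (\left(2 x - 3\right) \left(2 x + 3\right)) and decompose: f = - \frac{2}{2 x + 3} + \frac{2}{2 x - 3}; each piece integrates to a log, atan, or power term.
F(x) = \log{\left(x - \frac{3}{2} \right)} - \log{\left(x + \frac{3}{2} \right)} is an antiderivative of f.
Check: d/dx[\log{\left(x - \frac{3}{2} \right)} - \log{\left(x + \frac{3}{2} \right)}] = \frac{12}{4 x^{2} - 9} = f(x).
F(5) = - \log{\left(\frac{13}{2} \right)} + \log{\left(\frac{7}{2} \right)}; F(2) = - \log{\left(\frac{7}{2} \right)} - \log{\left(2 \right)}.
Integral = F(5) - F(2) = - \log{\left(\frac{13}{2} \right)} + \log{\left(2 \right)} + 2 \log{\left(\frac{7}{2} \right)}.

Antiderivative: F(x) = \log{\left(x - \frac{3}{2} \right)} - \log{\left(x + \frac{3}{2} \right)}; value = - \log{\left(\frac{13}{2} \right)} + \log{\left(2 \right)} + 2 \log{\left(\frac{7}{2} \right)}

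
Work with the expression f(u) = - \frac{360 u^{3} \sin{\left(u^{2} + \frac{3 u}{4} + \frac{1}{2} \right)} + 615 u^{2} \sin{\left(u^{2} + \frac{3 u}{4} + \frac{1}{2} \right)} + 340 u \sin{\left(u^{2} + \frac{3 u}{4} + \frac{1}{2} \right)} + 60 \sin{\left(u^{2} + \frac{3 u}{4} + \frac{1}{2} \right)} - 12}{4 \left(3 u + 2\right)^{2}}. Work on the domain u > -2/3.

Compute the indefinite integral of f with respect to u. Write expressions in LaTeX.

F(u) = \frac{5 \left(3 u + 2\right) \cos{\left(u^{2} + \frac{3 u}{4} + \frac{1}{2} \right)} - 1}{3 u + 2} + C

An antiderivative F(u) passes only if d/du[F] lands on f(u) exactly.
Check: d/du[\frac{5 \left(3 u + 2\right) \cos{\left(u^{2} + \frac{3 u}{4} + \frac{1}{2} \right)} - 1}{3 u + 2}] = \frac{- 360 u^{3} \sin{\left(u^{2} + \frac{3 u}{4} + \frac{1}{2} \right)} - 615 u^{2} \sin{\left(u^{2} + \frac{3 u}{4} + \frac{1}{2} \right)} - 340 u \sin{\left(u^{2} + \frac{3 u}{4} + \frac{1}{2} \right)} - 60 \sin{\left(u^{2} + \frac{3 u}{4} + \frac{1}{2} \right)} + 12}{36 u^{2} + 48 u + 16}, which equals f(u).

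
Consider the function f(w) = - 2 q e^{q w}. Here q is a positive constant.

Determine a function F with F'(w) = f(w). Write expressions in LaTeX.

Whatever form F(w) takes, F'(w) = f(w) is non-negotiable.
Check: d/dw[- 2 e^{q w}] = - 2 q e^{q w} = f(w).

An antiderivative is F(w) = - 2 e^{q w}.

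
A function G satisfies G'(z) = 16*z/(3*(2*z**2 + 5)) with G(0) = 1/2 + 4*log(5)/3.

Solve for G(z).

G(z) = (8*log(2*z**2 + 5) + 3)/6

The substitution u = 2*z**2 + 5 works: G'(z) is exactly (dG/du)*(du/dz) for that inner function.
A general antiderivative is 4*log(2*z**2 + 5)/3 + C.
The condition gives C = 1/2 + 4*log(5)/3 - (4*log(5)/3) = 1/2.
So G(z) = (8*log(2*z**2 + 5) + 3)/6.
Check: d/dz[(8*log(2*z**2 + 5) + 3)/6] = 16*z/(6*z**2 + 15), which equals G'(z).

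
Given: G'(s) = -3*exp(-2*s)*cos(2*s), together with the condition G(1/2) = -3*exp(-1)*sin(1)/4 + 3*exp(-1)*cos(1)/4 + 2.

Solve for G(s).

Any candidate G(s) must reproduce the stated G'(s) exactly.
A general antiderivative is -3*exp(-2*s)*sin(2*s)/4 + 3*exp(-2*s)*cos(2*s)/4 + C.
The condition gives C = -3*exp(-1)*sin(1)/4 + 3*exp(-1)*cos(1)/4 + 2 - (-3*exp(-1)*sin(1)/4 + 3*exp(-1)*cos(1)/4) = 2.
So G(s) = 2 - 3*exp(-2*s)*sin(2*s)/4 + 3*exp(-2*s)*cos(2*s)/4.
Check: d/ds[2 - 3*exp(-2*s)*sin(2*s)/4 + 3*exp(-2*s)*cos(2*s)/4] = -3*exp(-2*s)*cos(2*s) = G'(s).

G(s) = 2 - 3*exp(-2*s)*sin(2*s)/4 + 3*exp(-2*s)*cos(2*s)/4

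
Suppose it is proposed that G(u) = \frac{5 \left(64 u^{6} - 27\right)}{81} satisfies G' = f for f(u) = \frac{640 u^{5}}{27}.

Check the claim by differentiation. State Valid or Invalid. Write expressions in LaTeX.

d/du[G] = \frac{640 u^{5}}{27}
This equals f(u) exactly, so the claim holds.

Valid: G'(u) = f(u).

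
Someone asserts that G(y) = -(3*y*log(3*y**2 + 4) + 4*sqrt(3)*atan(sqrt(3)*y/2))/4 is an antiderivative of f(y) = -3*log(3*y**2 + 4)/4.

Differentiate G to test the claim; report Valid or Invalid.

d/dy[G] = -3*log(3*y**2 + 4)/4 - 3/2
d/dy[G] - f(y) = -3/2 != 0.

Invalid: d/dy[G] - f = -3/2, which is not 0.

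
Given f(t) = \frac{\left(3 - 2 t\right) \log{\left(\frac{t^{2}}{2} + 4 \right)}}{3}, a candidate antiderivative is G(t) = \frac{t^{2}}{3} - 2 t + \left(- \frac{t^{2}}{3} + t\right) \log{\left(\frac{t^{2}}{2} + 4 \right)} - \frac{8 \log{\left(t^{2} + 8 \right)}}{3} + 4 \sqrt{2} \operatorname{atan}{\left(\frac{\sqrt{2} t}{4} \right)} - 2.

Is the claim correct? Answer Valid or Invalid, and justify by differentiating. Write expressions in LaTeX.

Valid: G'(t) = f(t).

d/dt[G] = - \frac{2 t \log{\left(\frac{t^{2}}{2} + 4 \right)}}{3} + \log{\left(\frac{t^{2}}{2} + 4 \right)}
This equals f(t) exactly, so the claim holds.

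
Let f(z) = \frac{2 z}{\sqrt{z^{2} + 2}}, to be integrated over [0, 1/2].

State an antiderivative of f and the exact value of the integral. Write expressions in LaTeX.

The substitution u = z^{2} + 2 works: f is exactly (dF/du)*(du/dz) for that inner function.
F(z) = 2 \sqrt{z^{2} + 2} is an antiderivative of f.
Check: d/dz[2 \sqrt{z^{2} + 2}] = \frac{2 z}{\sqrt{z^{2} + 2}} = f(z).
F(1/2) = 3; F(0) = 2 \sqrt{2}.
Integral = F(1/2) - F(0) = 3 - 2 \sqrt{2}.

Antiderivative: F(z) = 2 \sqrt{z^{2} + 2}; value = 3 - 2 \sqrt{2}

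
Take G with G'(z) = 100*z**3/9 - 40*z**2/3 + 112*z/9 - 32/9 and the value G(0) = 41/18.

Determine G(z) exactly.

G(z) = (2*(5*z**2 - 4*z + 4)**2 + 9)/18

G'(z) matches the chain-rule pattern g'(h)*h' with inner function h(z) = 5*z**2/3 - 4*z/3 + 4/3; substituting u = h(z) collapses the integral.
A general antiderivative is (5*z**2/3 - 4*z/3 + 4/3)**2 + C.
The condition gives C = 41/18 - (16/9) = 1/2.
So G(z) = (2*(5*z**2 - 4*z + 4)**2 + 9)/18.
Check: d/dz[(2*(5*z**2 - 4*z + 4)**2 + 9)/18] = 100*z**3/9 - 40*z**2/3 + 112*z/9 - 32/9 = G'(z).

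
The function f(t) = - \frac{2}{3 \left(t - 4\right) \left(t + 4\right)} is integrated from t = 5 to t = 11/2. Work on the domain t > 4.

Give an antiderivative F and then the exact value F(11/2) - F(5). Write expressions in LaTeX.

Antiderivative: F(t) = - \frac{\log{\left(t - 4 \right)}}{12} + \frac{\log{\left(t + 4 \right)}}{12}; value = - \frac{\log{\left(9 \right)}}{12} - \frac{\log{\left(\frac{3}{2} \right)}}{12} + \frac{\log{\left(\frac{19}{2} \right)}}{12}

The denominator factors as 3 \left(t - 4\right) \left(t + 4\right); partial fractions split f into directly integrable pieces: \frac{1}{12 \left(t + 4\right)} - \frac{1}{12 \left(t - 4\right)}.
F(t) = - \frac{\log{\left(t - 4 \right)}}{12} + \frac{\log{\left(t + 4 \right)}}{12} is an antiderivative of f.
Check: d/dt[- \frac{\log{\left(t - 4 \right)}}{12} + \frac{\log{\left(t + 4 \right)}}{12}] = - \frac{2}{3 t^{2} - 48}, which equals f(t).
F(11/2) = - \frac{\log{\left(\frac{3}{2} \right)}}{12} + \frac{\log{\left(\frac{19}{2} \right)}}{12}; F(5) = \frac{\log{\left(9 \right)}}{12}.
Integral = F(11/2) - F(5) = - \frac{\log{\left(9 \right)}}{12} - \frac{\log{\left(\frac{3}{2} \right)}}{12} + \frac{\log{\left(\frac{19}{2} \right)}}{12}.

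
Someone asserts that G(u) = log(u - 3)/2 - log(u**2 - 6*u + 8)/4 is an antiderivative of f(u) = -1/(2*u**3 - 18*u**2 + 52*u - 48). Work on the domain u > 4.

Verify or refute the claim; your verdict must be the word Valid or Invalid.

Valid: G'(u) = f(u).

d/du[G] = -1/(2*u**3 - 18*u**2 + 52*u - 48)
This equals f(u) exactly, so the claim holds.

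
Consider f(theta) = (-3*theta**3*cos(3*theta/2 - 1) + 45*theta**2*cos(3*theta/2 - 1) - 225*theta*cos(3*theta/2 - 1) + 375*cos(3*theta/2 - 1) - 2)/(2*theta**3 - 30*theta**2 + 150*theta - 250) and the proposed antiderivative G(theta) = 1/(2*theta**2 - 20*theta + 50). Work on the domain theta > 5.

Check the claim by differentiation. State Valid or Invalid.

Invalid: d/dtheta[G] - f = 3*cos(3*theta/2 - 1)/2, which is not 0.

d/dtheta[G] = -1/(theta**3 - 15*theta**2 + 75*theta - 125)
d/dtheta[G] - f(theta) = 3*cos(3*theta/2 - 1)/2 != 0.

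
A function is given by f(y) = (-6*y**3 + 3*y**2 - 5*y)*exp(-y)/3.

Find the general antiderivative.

f has the shape u'v + uv' for u = 2*y**3 + 5*y**2 + 35*y/3 + 35/3 and v = exp(-y) — it is the derivative of the product u*v.
Check: d/dy[(6*y**3 + 15*y**2 + 35*y + 35)*exp(-y)/3] = (-6*y**3 + 3*y**2 - 5*y)*exp(-y)/3 = f(y).

F(y) = (6*y**3 + 15*y**2 + 35*y + 35)*exp(-y)/3 + C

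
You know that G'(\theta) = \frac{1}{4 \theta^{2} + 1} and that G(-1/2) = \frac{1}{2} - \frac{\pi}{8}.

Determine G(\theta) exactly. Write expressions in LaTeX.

G(\theta) = \frac{\operatorname{atan}{\left(2 \theta \right)} + 1}{2}

Any candidate G(\theta) must reproduce the stated G'(\theta) exactly.
A general antiderivative is \frac{\operatorname{atan}{\left(2 \theta \right)}}{2} + C.
The condition gives C = \frac{1}{2} - \frac{\pi}{8} - (- \frac{\pi}{8}) = \frac{1}{2}.
So G(\theta) = \frac{\operatorname{atan}{\left(2 \theta \right)} + 1}{2}.
Check: d/d\theta[\frac{\operatorname{atan}{\left(2 \theta \right)} + 1}{2}] = \frac{1}{4 \theta^{2} + 1} = G'(\theta).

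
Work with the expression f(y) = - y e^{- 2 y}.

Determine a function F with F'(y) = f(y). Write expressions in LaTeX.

Recognize the product-rule pattern: f = u'v + uv' with u = \frac{y}{2} + \frac{1}{4}, v = e^{- 2 y}, so integration by parts undoes it.
Check: d/dy[\frac{\left(2 y + 1\right) e^{- 2 y}}{4}] = - y e^{- 2 y} = f(y).

An antiderivative is F(y) = \frac{\left(2 y + 1\right) e^{- 2 y}}{4}.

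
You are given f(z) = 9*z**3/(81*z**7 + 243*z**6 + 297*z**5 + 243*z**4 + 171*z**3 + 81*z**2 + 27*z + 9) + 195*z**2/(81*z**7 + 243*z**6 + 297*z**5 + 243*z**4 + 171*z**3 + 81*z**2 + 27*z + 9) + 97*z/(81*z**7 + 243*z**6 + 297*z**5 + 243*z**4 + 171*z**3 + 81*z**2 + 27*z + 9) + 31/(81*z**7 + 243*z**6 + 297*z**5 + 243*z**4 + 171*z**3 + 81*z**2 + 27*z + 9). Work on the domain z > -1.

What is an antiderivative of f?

An antiderivative is F(z) = 4*(-z/4 - 4)/(3*(3*z + 3)**2*(z**2 + 1/3)).

Integrate term by term and add the pieces.
Check: d/dz[4*(-z/4 - 4)/(3*(3*z + 3)**2*(z**2 + 1/3))] = (9*z**3 + 195*z**2 + 97*z + 31)/(81*z**7 + 243*z**6 + 297*z**5 + 243*z**4 + 171*z**3 + 81*z**2 + 27*z + 9), which equals f(z).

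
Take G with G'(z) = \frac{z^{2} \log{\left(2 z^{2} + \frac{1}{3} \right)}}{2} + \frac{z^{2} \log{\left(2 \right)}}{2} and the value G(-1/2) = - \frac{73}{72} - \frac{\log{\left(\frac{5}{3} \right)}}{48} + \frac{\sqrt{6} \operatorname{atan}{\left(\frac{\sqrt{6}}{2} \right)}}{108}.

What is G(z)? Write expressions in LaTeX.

Integrate term by term and add the pieces.
A general antiderivative is \frac{z^{3} \log{\left(4 z^{2} + \frac{2}{3} \right)}}{6} - \frac{z^{3}}{9} + \frac{z}{18} - \frac{\sqrt{6} \operatorname{atan}{\left(\sqrt{6} z \right)}}{108} + C.
The condition gives C = - \frac{73}{72} - \frac{\log{\left(\frac{5}{3} \right)}}{48} + \frac{\sqrt{6} \operatorname{atan}{\left(\frac{\sqrt{6}}{2} \right)}}{108} - (- \frac{1}{72} - \frac{\log{\left(\frac{5}{3} \right)}}{48} + \frac{\sqrt{6} \operatorname{atan}{\left(\frac{\sqrt{6}}{2} \right)}}{108}) = -1.
So G(z) = \frac{z^{3} \log{\left(4 z^{2} + \frac{2}{3} \right)}}{6} - \frac{z^{3}}{9} + \frac{z}{18} - \frac{\sqrt{6} \operatorname{atan}{\left(\sqrt{6} z \right)}}{108} - 1.
Check: d/dz[\frac{z^{3} \log{\left(4 z^{2} + \frac{2}{3} \right)}}{6} - \frac{z^{3}}{9} + \frac{z}{18} - \frac{\sqrt{6} \operatorname{atan}{\left(\sqrt{6} z \right)}}{108} - 1] = \frac{z^{2} \log{\left(2 z^{2} + \frac{1}{3} \right)}}{2} + \frac{z^{2} \log{\left(2 \right)}}{2} = G'(z).

G(z) = \frac{z^{3} \log{\left(4 z^{2} + \frac{2}{3} \right)}}{6} - \frac{z^{3}}{9} + \frac{z}{18} - \frac{\sqrt{6} \operatorname{atan}{\left(\sqrt{6} z \right)}}{108} - 1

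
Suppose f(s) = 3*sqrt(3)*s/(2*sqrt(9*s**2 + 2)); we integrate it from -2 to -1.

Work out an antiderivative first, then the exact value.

f matches the chain-rule pattern g'(h)*h' with inner function h(s) = 3*s**2 + 2/3; substituting u = h(s) collapses the integral.
F(s) = sqrt(3)*sqrt(9*s**2 + 2)/6 is an antiderivative of f.
Check: d/ds[sqrt(3)*sqrt(9*s**2 + 2)/6] = 3*sqrt(3)*s/(2*sqrt(9*s**2 + 2)) = f(s).
F(-1) = sqrt(33)/6; F(-2) = sqrt(114)/6.
Integral = F(-1) - F(-2) = -sqrt(114)/6 + sqrt(33)/6.

Antiderivative: F(s) = sqrt(3)*sqrt(9*s**2 + 2)/6; value = -sqrt(114)/6 + sqrt(33)/6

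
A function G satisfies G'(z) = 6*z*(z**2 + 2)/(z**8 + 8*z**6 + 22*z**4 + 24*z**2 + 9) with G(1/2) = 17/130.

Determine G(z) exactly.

G'(z) matches the chain-rule pattern g'(h)*h' with inner function h(z) = z**4/2 + 2*z**2 + 3/2; substituting u = h(z) collapses the integral.
A general antiderivative is -3/(4*(z**4/2 + 2*z**2 + 3/2)) + C.
The condition gives C = 17/130 - (-24/65) = 1/2.
So G(z) = 1/2 - 3/(4*(z**4/2 + 2*z**2 + 3/2)).
Check: d/dz[1/2 - 3/(4*(z**4/2 + 2*z**2 + 3/2))] = (6*z**3 + 12*z)/(z**8 + 8*z**6 + 22*z**4 + 24*z**2 + 9), which equals G'(z).

G(z) = 1/2 - 3/(4*(z**4/2 + 2*z**2 + 3/2))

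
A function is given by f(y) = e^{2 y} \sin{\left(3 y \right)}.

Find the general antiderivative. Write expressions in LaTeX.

F(y) = - \frac{\left(- 2 \sin{\left(3 y \right)} + 3 \cos{\left(3 y \right)}\right) e^{2 y}}{13} + C

A first test for any F(y): its y-derivative must equal f(y) identically.
Check: d/dy[- \frac{\left(- 2 \sin{\left(3 y \right)} + 3 \cos{\left(3 y \right)}\right) e^{2 y}}{13}] = e^{2 y} \sin{\left(3 y \right)} = f(y).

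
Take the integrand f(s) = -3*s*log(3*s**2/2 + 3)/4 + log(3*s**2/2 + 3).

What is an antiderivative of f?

Integrate term by term and add the pieces.
Check: d/ds[-3*s**2*log(3*s**2/2 + 3)/8 + 3*s**2/8 + s*log(3*s**2/2 + 3) - 2*s - 3*log(s**2 + 2)/4 + 2*sqrt(2)*atan(sqrt(2)*s/2)] = -3*s*log(s**2/2 + 1)/4 - 3*s*log(3)/4 + log(s**2/2 + 1) + log(3), which equals f(s).

An antiderivative is F(s) = -3*s**2*log(3*s**2/2 + 3)/8 + 3*s**2/8 + s*log(3*s**2/2 + 3) - 2*s - 3*log(s**2 + 2)/4 + 2*sqrt(2)*atan(sqrt(2)*s/2).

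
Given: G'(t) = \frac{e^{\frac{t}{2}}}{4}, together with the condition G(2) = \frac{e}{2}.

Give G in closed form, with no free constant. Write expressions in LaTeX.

Whatever form G(t) takes, its d/dt must return the stated G'(t).
A general antiderivative is \frac{e^{\frac{t}{2}}}{2} + C.
The condition gives C = \frac{e}{2} - (\frac{e}{2}) = 0.
So G(t) = \frac{e^{\frac{t}{2}}}{2}.
Check: d/dt[\frac{e^{\frac{t}{2}}}{2}] = \frac{e^{\frac{t}{2}}}{4} = G'(t).

G(t) = \frac{e^{\frac{t}{2}}}{2}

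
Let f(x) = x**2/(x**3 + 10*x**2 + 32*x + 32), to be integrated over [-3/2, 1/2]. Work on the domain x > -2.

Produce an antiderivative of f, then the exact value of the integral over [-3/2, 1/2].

The denominator factors as (x + 2)*(x + 4)**2; partial fractions split f into directly integrable pieces: -8/(x + 4)**2 + 1/(x + 2).
F(x) = log(x + 2) + 8/(x + 4) is an antiderivative of f.
Check: d/dx[log(x + 2) + 8/(x + 4)] = x**2/(x**3 + 10*x**2 + 32*x + 32) = f(x).
F(1/2) = log(5/2) + 16/9; F(-3/2) = 16/5 - log(2).
Integral = F(1/2) - F(-3/2) = -64/45 + log(2) + log(5/2).

Antiderivative: F(x) = log(x + 2) + 8/(x + 4); value = -64/45 + log(2) + log(5/2)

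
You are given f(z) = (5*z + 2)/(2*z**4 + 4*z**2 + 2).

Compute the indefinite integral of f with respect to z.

F(z) = (2*z**2*atan(z) + 2*z + 2*atan(z) - 5)/(4*z**2 + 4) + C

Since d/dz undoes antidifferentiation here, F'(z) = f(z) is required of F(z).
Check: d/dz[(2*z**2*atan(z) + 2*z + 2*atan(z) - 5)/(4*z**2 + 4)] = (5*z + 2)/(2*z**4 + 4*z**2 + 2) = f(z).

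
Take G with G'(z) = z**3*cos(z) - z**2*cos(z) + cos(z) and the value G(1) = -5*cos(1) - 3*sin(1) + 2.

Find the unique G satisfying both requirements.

The integrand splits into summands that can be handled one at a time.
A general antiderivative is z**3*sin(z) - z**2*sin(z) + 3*z**2*cos(z) - 6*z*sin(z) - 2*z*cos(z) + 3*sin(z) - 6*cos(z) + C.
The condition gives C = -5*cos(1) - 3*sin(1) + 2 - (-5*cos(1) - 3*sin(1)) = 2.
So G(z) = z**3*sin(z) - z**2*sin(z) + 3*z**2*cos(z) - 6*z*sin(z) - 2*z*cos(z) + 3*sin(z) - 6*cos(z) + 2.
Check: d/dz[z**3*sin(z) - z**2*sin(z) + 3*z**2*cos(z) - 6*z*sin(z) - 2*z*cos(z) + 3*sin(z) - 6*cos(z) + 2] = z**3*cos(z) - z**2*cos(z) + cos(z) = G'(z).

G(z) = z**3*sin(z) - z**2*sin(z) + 3*z**2*cos(z) - 6*z*sin(z) - 2*z*cos(z) + 3*sin(z) - 6*cos(z) + 2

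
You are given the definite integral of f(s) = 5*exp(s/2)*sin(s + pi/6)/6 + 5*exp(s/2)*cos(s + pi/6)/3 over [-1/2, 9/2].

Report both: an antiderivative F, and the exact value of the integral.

Antiderivative: F(s) = 5*exp(s/2)*sin(s + pi/6)/3; value = 5*exp(9/4)*sin(pi/6 + 9/2)/3 - 5*exp(-1/4)*cos(1/2 + pi/3)/3

f has the shape u'v + uv' for u = 5*exp(s/2)/3 and v = sin(s + pi/6) — it is the derivative of the product u*v.
F(s) = 5*exp(s/2)*sin(s + pi/6)/3 is an antiderivative of f.
Check: d/ds[5*exp(s/2)*sin(s + pi/6)/3] = 5*exp(s/2)*sin(s + pi/6)/6 + 5*exp(s/2)*cos(s + pi/6)/3 = f(s).
F(9/2) = 5*exp(9/4)*sin(pi/6 + 9/2)/3; F(-1/2) = 5*exp(-1/4)*cos(1/2 + pi/3)/3.
Integral = F(9/2) - F(-1/2) = 5*exp(9/4)*sin(pi/6 + 9/2)/3 - 5*exp(-1/4)*cos(1/2 + pi/3)/3.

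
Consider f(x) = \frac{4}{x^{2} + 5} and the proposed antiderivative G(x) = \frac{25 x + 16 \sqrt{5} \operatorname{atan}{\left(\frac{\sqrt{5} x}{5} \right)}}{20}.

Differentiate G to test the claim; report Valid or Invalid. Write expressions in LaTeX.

Invalid: d/dx[G] - f = \frac{5}{4}, which is not 0.

d/dx[G] = \frac{5 x^{2} + 41}{4 x^{2} + 20}
d/dx[G] - f(x) = \frac{5}{4} != 0.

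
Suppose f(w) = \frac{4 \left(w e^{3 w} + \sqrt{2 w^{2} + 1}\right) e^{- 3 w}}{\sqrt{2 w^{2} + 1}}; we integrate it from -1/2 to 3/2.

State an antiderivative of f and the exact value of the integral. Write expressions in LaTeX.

Check any antiderivative F(w) by computing F'(w) and comparing it with f(w).
F(w) = \frac{2 \left(3 \sqrt{2 w^{2} + 1} e^{3 w} - 2\right) e^{- 3 w}}{3} is an antiderivative of f.
Check: d/dw[\frac{2 \left(3 \sqrt{2 w^{2} + 1} e^{3 w} - 2\right) e^{- 3 w}}{3}] = \frac{\left(4 w e^{3 w} + 4 \sqrt{2 w^{2} + 1}\right) e^{- 3 w}}{\sqrt{2 w^{2} + 1}}, which equals f(w).
F(3/2) = - \frac{4}{3 e^{\frac{9}{2}}} + \sqrt{22}; F(-1/2) = - \frac{4 e^{\frac{3}{2}}}{3} + \sqrt{6}.
Integral = F(3/2) - F(-1/2) = - \sqrt{6} - \frac{4}{3 e^{\frac{9}{2}}} + \sqrt{22} + \frac{4 e^{\frac{3}{2}}}{3}.

Antiderivative: F(w) = \frac{2 \left(3 \sqrt{2 w^{2} + 1} e^{3 w} - 2\right) e^{- 3 w}}{3}; value = - \sqrt{6} - \frac{4}{3 e^{\frac{9}{2}}} + \sqrt{22} + \frac{4 e^{\frac{3}{2}}}{3}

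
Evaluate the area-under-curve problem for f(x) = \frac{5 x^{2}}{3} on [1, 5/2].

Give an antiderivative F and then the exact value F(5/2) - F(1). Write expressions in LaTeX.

Antiderivative: F(x) = \frac{5 x^{3}}{9}; value = \frac{65}{8}

Whatever form F(x) takes, F'(x) = f(x) is non-negotiable.
F(x) = \frac{5 x^{3}}{9} is an antiderivative of f.
Check: d/dx[\frac{5 x^{3}}{9}] = \frac{5 x^{2}}{3} = f(x).
F(5/2) = \frac{625}{72}; F(1) = \frac{5}{9}.
Integral = F(5/2) - F(1) = \frac{65}{8}.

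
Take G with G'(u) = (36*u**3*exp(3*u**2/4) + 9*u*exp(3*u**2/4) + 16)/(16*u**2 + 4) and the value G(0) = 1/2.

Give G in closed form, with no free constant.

A candidate passes only if d/du[G] lands on the given G'(u) exactly.
A general antiderivative is 3*exp(3*u**2/4)/2 + 2*atan(2*u) + C.
The condition gives C = 1/2 - (3/2) = -1.
So G(u) = (3*exp(3*u**2/4) + 4*atan(2*u) - 2)/2.
Check: d/du[(3*exp(3*u**2/4) + 4*atan(2*u) - 2)/2] = (36*u**3*exp(3*u**2/4) + 9*u*exp(3*u**2/4) + 16)/(16*u**2 + 4) = G'(u).

G(u) = (3*exp(3*u**2/4) + 4*atan(2*u) - 2)/2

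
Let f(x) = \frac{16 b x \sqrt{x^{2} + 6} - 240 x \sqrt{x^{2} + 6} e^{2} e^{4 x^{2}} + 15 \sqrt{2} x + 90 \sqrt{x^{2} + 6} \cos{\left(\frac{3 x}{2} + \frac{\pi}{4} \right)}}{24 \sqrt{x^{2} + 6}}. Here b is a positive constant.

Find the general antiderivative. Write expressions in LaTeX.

Recover f(x) by differentiating a candidate F(x); any mismatch rules it out.
Check: d/dx[\frac{\sqrt{2} \left(4 \sqrt{2} b x^{2} + 15 \sqrt{x^{2} + 6} - 15 \sqrt{2} e^{2} e^{4 x^{2}} + 30 \sqrt{2} \sin{\left(\frac{3 x}{2} + \frac{\pi}{4} \right)}\right)}{24}] = \frac{16 b x \sqrt{x^{2} + 6} - 240 x \sqrt{x^{2} + 6} e^{2} e^{4 x^{2}} + 15 \sqrt{2} x + 90 \sqrt{x^{2} + 6} \cos{\left(\frac{3 x}{2} + \frac{\pi}{4} \right)}}{24 \sqrt{x^{2} + 6}} = f(x).

F(x) = \frac{\sqrt{2} \left(4 \sqrt{2} b x^{2} + 15 \sqrt{x^{2} + 6} - 15 \sqrt{2} e^{2} e^{4 x^{2}} + 30 \sqrt{2} \sin{\left(\frac{3 x}{2} + \frac{\pi}{4} \right)}\right)}{24} + C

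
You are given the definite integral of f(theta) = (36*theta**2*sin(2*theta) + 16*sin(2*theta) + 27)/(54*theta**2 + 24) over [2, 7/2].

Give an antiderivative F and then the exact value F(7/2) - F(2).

Antiderivative: F(theta) = (-4*cos(2*theta) + 9*atan(3*theta/2))/12; value = -3*atan(3)/4 - cos(7)/3 + cos(4)/3 + 3*atan(21/4)/4

Since d/dtheta undoes antidifferentiation here, F'(theta) = f(theta) is required of F(theta).
F(theta) = (-4*cos(2*theta) + 9*atan(3*theta/2))/12 is an antiderivative of f.
Check: d/dtheta[(-4*cos(2*theta) + 9*atan(3*theta/2))/12] = (36*theta**2*sin(2*theta) + 16*sin(2*theta) + 27)/(54*theta**2 + 24) = f(theta).
F(7/2) = -cos(7)/3 + 3*atan(21/4)/4; F(2) = -cos(4)/3 + 3*atan(3)/4.
Integral = F(7/2) - F(2) = -3*atan(3)/4 - cos(7)/3 + cos(4)/3 + 3*atan(21/4)/4.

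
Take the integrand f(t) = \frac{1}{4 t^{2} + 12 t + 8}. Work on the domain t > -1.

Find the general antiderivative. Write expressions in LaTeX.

F(t) = \frac{\log{\left(t + 1 \right)} - \log{\left(t + 2 \right)}}{4} + C

Factor the denominator (4 \left(t + 1\right) \left(t + 2\right)) and decompose: f = - \frac{1}{4 \left(t + 2\right)} + \frac{1}{4 \left(t + 1\right)}; each piece integrates to a log, atan, or power term.
Check: d/dt[\frac{\log{\left(t + 1 \right)} - \log{\left(t + 2 \right)}}{4}] = \frac{1}{4 t^{2} + 12 t + 8} = f(t).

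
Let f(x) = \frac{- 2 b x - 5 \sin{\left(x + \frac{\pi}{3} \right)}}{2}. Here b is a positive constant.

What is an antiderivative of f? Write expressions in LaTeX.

An antiderivative is F(x) = \frac{- b x^{2} + 5 \cos{\left(x + \frac{\pi}{3} \right)}}{2}.

An antiderivative F(x) passes only if d/dx[F] lands on f(x) exactly.
Check: d/dx[\frac{- b x^{2} + 5 \cos{\left(x + \frac{\pi}{3} \right)}}{2}] = - b x - \frac{5 \sin{\left(x + \frac{\pi}{3} \right)}}{2}, which equals f(x).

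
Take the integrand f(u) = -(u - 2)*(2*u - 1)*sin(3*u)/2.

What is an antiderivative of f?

An antiderivative is F(u) = u**2*cos(3*u)/3 - 2*u*sin(3*u)/9 - 5*u*cos(3*u)/6 + 5*sin(3*u)/18 + 7*cos(3*u)/27.

Any candidate F(u) must reproduce f(u) exactly when differentiated.
Check: d/du[u**2*cos(3*u)/3 - 2*u*sin(3*u)/9 - 5*u*cos(3*u)/6 + 5*sin(3*u)/18 + 7*cos(3*u)/27] = -u**2*sin(3*u) + 5*u*sin(3*u)/2 - sin(3*u), which equals f(u).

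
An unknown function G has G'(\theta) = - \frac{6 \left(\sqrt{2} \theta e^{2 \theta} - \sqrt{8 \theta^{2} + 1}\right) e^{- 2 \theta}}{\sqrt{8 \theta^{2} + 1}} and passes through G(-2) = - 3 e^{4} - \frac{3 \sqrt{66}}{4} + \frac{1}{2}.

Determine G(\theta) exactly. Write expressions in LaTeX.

The proposed G(\theta) is checked by its d/d\theta: the result must match the given G'(\theta).
A general antiderivative is - \frac{3 \sqrt{4 \theta^{2} + \frac{1}{2}}}{2} - 3 e^{- 2 \theta} + C.
The condition gives C = - 3 e^{4} - \frac{3 \sqrt{66}}{4} + \frac{1}{2} - (- 3 e^{4} - \frac{3 \sqrt{66}}{4}) = \frac{1}{2}.
So G(\theta) = - \frac{3 \sqrt{4 \theta^{2} + \frac{1}{2}}}{2} + \frac{1}{2} - 3 e^{- 2 \theta}.
Check: d/d\theta[- \frac{3 \sqrt{4 \theta^{2} + \frac{1}{2}}}{2} + \frac{1}{2} - 3 e^{- 2 \theta}] = \frac{\left(- 6 \sqrt{2} \theta e^{2 \theta} + 6 \sqrt{8 \theta^{2} + 1}\right) e^{- 2 \theta}}{\sqrt{8 \theta^{2} + 1}}, which equals G'(\theta).

G(\theta) = - \frac{3 \sqrt{4 \theta^{2} + \frac{1}{2}}}{2} + \frac{1}{2} - 3 e^{- 2 \theta}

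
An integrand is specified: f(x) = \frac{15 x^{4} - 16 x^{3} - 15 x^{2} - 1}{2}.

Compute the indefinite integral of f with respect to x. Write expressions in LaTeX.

F(x) = \frac{3 x^{5}}{2} - 2 x^{4} - \frac{5 x^{3}}{2} - \frac{x}{2} + C

Any candidate F(x) must reproduce f(x) exactly when differentiated.
Check: d/dx[\frac{3 x^{5}}{2} - 2 x^{4} - \frac{5 x^{3}}{2} - \frac{x}{2}] = \frac{15 x^{4}}{2} - 8 x^{3} - \frac{15 x^{2}}{2} - \frac{1}{2}, which equals f(x).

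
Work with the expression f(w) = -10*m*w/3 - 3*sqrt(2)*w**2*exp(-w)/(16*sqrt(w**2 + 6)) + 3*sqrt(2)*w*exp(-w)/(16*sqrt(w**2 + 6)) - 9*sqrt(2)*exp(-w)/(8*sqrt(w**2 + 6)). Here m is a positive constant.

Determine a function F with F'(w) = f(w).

An antiderivative is F(w) = -5*m*w**2/3 + 3*sqrt(w**2/2 + 3)*exp(-w)/8.

Integrate term by term and add the pieces.
Check: d/dw[-5*m*w**2/3 + 3*sqrt(w**2/2 + 3)*exp(-w)/8] = sqrt(2)*(-80*sqrt(2)*m*w*sqrt(w**2 + 6)*exp(w) - 9*w**2 + 9*w - 54)*exp(-w)/(48*sqrt(w**2 + 6)), which equals f(w).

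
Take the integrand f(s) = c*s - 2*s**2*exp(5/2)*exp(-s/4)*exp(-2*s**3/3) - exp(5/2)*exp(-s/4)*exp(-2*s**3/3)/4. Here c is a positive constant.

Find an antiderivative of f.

An antiderivative is F(s) = (c*s**2 + 2*exp(-2*s**3/3 - s/4 + 5/2))/2.

The integrand splits into summands that can be handled one at a time.
Check: d/ds[(c*s**2 + 2*exp(-2*s**3/3 - s/4 + 5/2))/2] = (4*c*s*exp(-5/2)*exp(s/4)*exp(2*s**3/3) - 8*s**2 - 1)*exp(5/2)*exp(-s/4)*exp(-2*s**3/3)/4, which equals f(s).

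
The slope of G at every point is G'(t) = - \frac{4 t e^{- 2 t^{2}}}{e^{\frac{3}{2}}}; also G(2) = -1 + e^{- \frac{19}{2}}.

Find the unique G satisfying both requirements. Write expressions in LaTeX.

G(t) = -1 + \frac{e^{- 2 t^{2}}}{e^{\frac{3}{2}}}

The substitution u = - 2 t^{2} - \frac{3}{2} works: G'(t) is exactly (dG/du)*(du/dt) for that inner function.
A general antiderivative is e^{- 2 t^{2} - \frac{3}{2}} + C.
The condition gives C = -1 + e^{- \frac{19}{2}} - (e^{- \frac{19}{2}}) = -1.
So G(t) = -1 + \frac{e^{- 2 t^{2}}}{e^{\frac{3}{2}}}.
Check: d/dt[-1 + \frac{e^{- 2 t^{2}}}{e^{\frac{3}{2}}}] = - \frac{4 t e^{- 2 t^{2}}}{e^{\frac{3}{2}}} = G'(t).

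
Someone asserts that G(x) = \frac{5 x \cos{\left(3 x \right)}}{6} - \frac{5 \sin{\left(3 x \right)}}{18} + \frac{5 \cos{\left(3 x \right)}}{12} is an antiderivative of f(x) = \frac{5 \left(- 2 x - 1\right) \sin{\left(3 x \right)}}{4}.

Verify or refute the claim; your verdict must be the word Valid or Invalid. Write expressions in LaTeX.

d/dx[G] = - \frac{5 x \sin{\left(3 x \right)}}{2} - \frac{5 \sin{\left(3 x \right)}}{4}
This equals f(x) exactly, so the claim holds.

Valid - the claim checks out under differentiation.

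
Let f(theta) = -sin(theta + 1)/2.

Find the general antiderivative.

F(theta) = cos(theta + 1)/2 + C

Differentiate the proposed F(theta) back; it has to land on f(theta) exactly.
Check: d/dtheta[cos(theta + 1)/2] = -sin(theta + 1)/2 = f(theta).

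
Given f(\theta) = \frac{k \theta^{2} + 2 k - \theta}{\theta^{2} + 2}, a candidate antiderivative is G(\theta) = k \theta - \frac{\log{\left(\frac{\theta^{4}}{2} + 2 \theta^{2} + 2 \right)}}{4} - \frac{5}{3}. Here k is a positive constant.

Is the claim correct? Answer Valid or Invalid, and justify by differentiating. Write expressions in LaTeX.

d/d\theta[G] = \frac{k \theta^{2} + 2 k - \theta}{\theta^{2} + 2}
This equals f(\theta) exactly, so the claim holds.

Valid - the claim checks out under differentiation.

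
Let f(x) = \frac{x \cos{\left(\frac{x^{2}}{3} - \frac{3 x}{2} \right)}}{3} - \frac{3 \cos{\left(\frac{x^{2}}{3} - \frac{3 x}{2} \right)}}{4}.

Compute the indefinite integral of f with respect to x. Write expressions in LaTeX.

F(x) = \frac{\sin{\left(\frac{x^{2}}{3} - \frac{3 x}{2} \right)}}{2} + C

f matches the chain-rule pattern g'(h)*h' with inner function h(x) = \frac{x^{2}}{3} - \frac{3 x}{2}; substituting u = h(x) collapses the integral.
Check: d/dx[\frac{\sin{\left(\frac{x^{2}}{3} - \frac{3 x}{2} \right)}}{2}] = \frac{x \cos{\left(\frac{x^{2}}{3} - \frac{3 x}{2} \right)}}{3} - \frac{3 \cos{\left(\frac{x^{2}}{3} - \frac{3 x}{2} \right)}}{4} = f(x).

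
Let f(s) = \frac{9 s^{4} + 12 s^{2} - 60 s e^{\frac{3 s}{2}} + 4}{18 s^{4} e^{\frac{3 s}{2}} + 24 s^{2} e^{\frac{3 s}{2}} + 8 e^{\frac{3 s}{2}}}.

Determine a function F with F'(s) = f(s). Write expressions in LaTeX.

Whatever form F(s) takes, F'(s) = f(s) is non-negotiable.
Check: d/ds[\frac{\left(- 3 s^{2} + 15 e^{\frac{3 s}{2}} - 2\right) e^{- \frac{3 s}{2}}}{3 \left(3 s^{2} + 2\right)}] = \frac{9 s^{4} + 12 s^{2} - 60 s e^{\frac{3 s}{2}} + 4}{18 s^{4} e^{\frac{3 s}{2}} + 24 s^{2} e^{\frac{3 s}{2}} + 8 e^{\frac{3 s}{2}}} = f(s).

An antiderivative is F(s) = \frac{\left(- 3 s^{2} + 15 e^{\frac{3 s}{2}} - 2\right) e^{- \frac{3 s}{2}}}{3 \left(3 s^{2} + 2\right)}.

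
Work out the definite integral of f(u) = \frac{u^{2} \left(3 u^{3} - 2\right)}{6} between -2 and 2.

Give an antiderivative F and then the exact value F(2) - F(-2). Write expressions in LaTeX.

Antiderivative: F(u) = \frac{u^{6}}{12} - \frac{u^{3}}{9}; value = - \frac{16}{9}

Any candidate F(u) must reproduce f(u) exactly when differentiated.
F(u) = \frac{u^{6}}{12} - \frac{u^{3}}{9} is an antiderivative of f.
Check: d/du[\frac{u^{6}}{12} - \frac{u^{3}}{9}] = \frac{u^{5}}{2} - \frac{u^{2}}{3}, which equals f(u).
F(2) = \frac{40}{9}; F(-2) = \frac{56}{9}.
Integral = F(2) - F(-2) = - \frac{16}{9}.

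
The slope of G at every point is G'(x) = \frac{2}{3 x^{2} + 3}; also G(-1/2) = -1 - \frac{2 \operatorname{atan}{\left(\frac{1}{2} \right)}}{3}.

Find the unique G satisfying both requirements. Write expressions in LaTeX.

G(x) = \frac{2 \operatorname{atan}{\left(x \right)}}{3} - 1

For G(x) to be correct, d/dx[G] must agree with the stated G'(x) identically.
A general antiderivative is \frac{2 \operatorname{atan}{\left(x \right)}}{3} + C.
The condition gives C = -1 - \frac{2 \operatorname{atan}{\left(\frac{1}{2} \right)}}{3} - (- \frac{2 \operatorname{atan}{\left(\frac{1}{2} \right)}}{3}) = -1.
So G(x) = \frac{2 \operatorname{atan}{\left(x \right)}}{3} - 1.
Check: d/dx[\frac{2 \operatorname{atan}{\left(x \right)}}{3} - 1] = \frac{2}{3 x^{2} + 3} = G'(x).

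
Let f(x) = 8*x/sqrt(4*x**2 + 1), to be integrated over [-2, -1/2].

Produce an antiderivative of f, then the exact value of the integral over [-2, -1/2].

Antiderivative: F(x) = 2*sqrt(4*x**2 + 1); value = -2*sqrt(17) + 2*sqrt(2)

f matches the chain-rule pattern g'(h)*h' with inner function h(x) = 4*x**2 + 1; substituting u = h(x) collapses the integral.
F(x) = 2*sqrt(4*x**2 + 1) is an antiderivative of f.
Check: d/dx[2*sqrt(4*x**2 + 1)] = 8*x/sqrt(4*x**2 + 1) = f(x).
F(-1/2) = 2*sqrt(2); F(-2) = 2*sqrt(17).
Integral = F(-1/2) - F(-2) = -2*sqrt(17) + 2*sqrt(2).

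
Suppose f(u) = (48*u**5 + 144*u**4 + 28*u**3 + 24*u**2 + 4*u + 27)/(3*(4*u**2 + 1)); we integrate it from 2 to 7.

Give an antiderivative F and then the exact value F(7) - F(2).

Antiderivative: F(u) = u**4 + 4*u**3 + 2*u**2/3 - u + 5*atan(2*u); value = -5*atan(4) + 5*atan(14) + 3750

Check any antiderivative F(u) by computing F'(u) and comparing it with f(u).
F(u) = u**4 + 4*u**3 + 2*u**2/3 - u + 5*atan(2*u) is an antiderivative of f.
Check: d/du[u**4 + 4*u**3 + 2*u**2/3 - u + 5*atan(2*u)] = (48*u**5 + 144*u**4 + 28*u**3 + 24*u**2 + 4*u + 27)/(12*u**2 + 3), which equals f(u).
F(7) = 5*atan(14) + 11396/3; F(2) = 5*atan(4) + 146/3.
Integral = F(7) - F(2) = -5*atan(4) + 5*atan(14) + 3750.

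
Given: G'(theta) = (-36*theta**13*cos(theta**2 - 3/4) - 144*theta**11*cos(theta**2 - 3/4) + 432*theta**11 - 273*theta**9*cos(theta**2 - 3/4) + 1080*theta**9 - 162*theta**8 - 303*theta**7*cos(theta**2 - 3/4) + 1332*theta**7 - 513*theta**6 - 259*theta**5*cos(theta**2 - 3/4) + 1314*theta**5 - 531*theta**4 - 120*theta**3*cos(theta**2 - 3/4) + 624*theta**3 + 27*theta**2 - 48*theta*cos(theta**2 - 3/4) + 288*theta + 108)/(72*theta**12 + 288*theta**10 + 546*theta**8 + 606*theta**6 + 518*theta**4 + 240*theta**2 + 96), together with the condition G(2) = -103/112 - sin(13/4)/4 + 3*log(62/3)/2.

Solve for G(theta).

Whatever form G(theta) takes, its d/dtheta must return the stated G'(theta).
A general antiderivative is 3*theta/(4*(theta**4 + theta**2/2 + 2/3)) + 3*log(2*theta**4/3 + 2*theta**2 + 2)/2 - sin(theta**2 - 3/4)/4 + C.
The condition gives C = -103/112 - sin(13/4)/4 + 3*log(62/3)/2 - (-sin(13/4)/4 + 9/112 + 3*log(62/3)/2) = -1.
So G(theta) = 3*theta/(4*theta**4 + 2*theta**2 + 8/3) + 3*log(2*theta**4/3 + 2*theta**2 + 2)/2 - sin(theta**2 - 3/4)/4 - 1.
Check: d/dtheta[3*theta/(4*theta**4 + 2*theta**2 + 8/3) + 3*log(2*theta**4/3 + 2*theta**2 + 2)/2 - sin(theta**2 - 3/4)/4 - 1] = (-36*theta**13*cos(theta**2 - 3/4) - 144*theta**11*cos(theta**2 - 3/4) + 432*theta**11 - 273*theta**9*cos(theta**2 - 3/4) + 1080*theta**9 - 162*theta**8 - 303*theta**7*cos(theta**2 - 3/4) + 1332*theta**7 - 513*theta**6 - 259*theta**5*cos(theta**2 - 3/4) + 1314*theta**5 - 531*theta**4 - 120*theta**3*cos(theta**2 - 3/4) + 624*theta**3 + 27*theta**2 - 48*theta*cos(theta**2 - 3/4) + 288*theta + 108)/(72*theta**12 + 288*theta**10 + 546*theta**8 + 606*theta**6 + 518*theta**4 + 240*theta**2 + 96) = G'(theta).

G(theta) = 3*theta/(4*theta**4 + 2*theta**2 + 8/3) + 3*log(2*theta**4/3 + 2*theta**2 + 2)/2 - sin(theta**2 - 3/4)/4 - 1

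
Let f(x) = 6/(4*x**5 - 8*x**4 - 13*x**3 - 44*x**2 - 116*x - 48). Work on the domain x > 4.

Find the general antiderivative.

F(x) = log(x - 4)/330 - 4*log(x + 1/2)/51 + 12*log(x + 3/2)/275 + 27*log(x**2 + 4)/1700 + 3*atan(x/2)/425 + C

The denominator factors as (x - 4)*(2*x + 1)*(2*x + 3)*(x**2 + 4); partial fractions split f into directly integrable pieces: 3*(9*x + 4)/(850*(x**2 + 4)) + 24/(275*(2*x + 3)) - 8/(51*(2*x + 1)) + 1/(330*(x - 4)).
Check: d/dx[log(x - 4)/330 - 4*log(x + 1/2)/51 + 12*log(x + 3/2)/275 + 27*log(x**2 + 4)/1700 + 3*atan(x/2)/425] = 6/(4*x**5 - 8*x**4 - 13*x**3 - 44*x**2 - 116*x - 48) = f(x).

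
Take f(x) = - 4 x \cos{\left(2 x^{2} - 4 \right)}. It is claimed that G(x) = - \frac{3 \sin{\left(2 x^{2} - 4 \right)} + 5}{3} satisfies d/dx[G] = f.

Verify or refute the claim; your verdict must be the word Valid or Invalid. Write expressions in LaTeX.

d/dx[G] = - 4 x \cos{\left(2 x^{2} - 4 \right)}
This equals f(x) exactly, so the claim holds.

Valid. The derivative of G reproduces f.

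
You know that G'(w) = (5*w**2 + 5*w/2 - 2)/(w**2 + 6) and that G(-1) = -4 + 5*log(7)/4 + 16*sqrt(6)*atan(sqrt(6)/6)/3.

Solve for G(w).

G(w) = (60*w + 15*log(w**2 + 6) - 64*sqrt(6)*atan(sqrt(6)*w/6) + 12)/12

For G(w) to be correct, d/dw[G] must agree with the stated G'(w) identically.
A general antiderivative is 5*w + 5*log(w**2 + 6)/4 - 16*sqrt(6)*atan(sqrt(6)*w/6)/3 + C.
The condition gives C = -4 + 5*log(7)/4 + 16*sqrt(6)*atan(sqrt(6)/6)/3 - (-5 + 5*log(7)/4 + 16*sqrt(6)*atan(sqrt(6)/6)/3) = 1.
So G(w) = (60*w + 15*log(w**2 + 6) - 64*sqrt(6)*atan(sqrt(6)*w/6) + 12)/12.
Check: d/dw[(60*w + 15*log(w**2 + 6) - 64*sqrt(6)*atan(sqrt(6)*w/6) + 12)/12] = (10*w**2 + 5*w - 4)/(2*w**2 + 12), which equals G'(w).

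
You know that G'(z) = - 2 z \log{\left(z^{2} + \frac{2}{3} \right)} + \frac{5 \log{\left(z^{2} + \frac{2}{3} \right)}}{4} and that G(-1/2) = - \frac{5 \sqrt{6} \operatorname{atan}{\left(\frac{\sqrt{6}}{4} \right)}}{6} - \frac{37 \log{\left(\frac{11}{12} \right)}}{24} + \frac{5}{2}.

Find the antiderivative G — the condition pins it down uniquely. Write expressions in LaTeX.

Integrate term by term and add the pieces.
A general antiderivative is z^{2} - \frac{5 z}{2} + \left(- z^{2} + \frac{5 z}{4}\right) \log{\left(z^{2} + \frac{2}{3} \right)} - \frac{2 \log{\left(z^{2} + \frac{2}{3} \right)}}{3} + \frac{5 \sqrt{6} \operatorname{atan}{\left(\frac{\sqrt{6} z}{2} \right)}}{6} + C.
The condition gives C = - \frac{5 \sqrt{6} \operatorname{atan}{\left(\frac{\sqrt{6}}{4} \right)}}{6} - \frac{37 \log{\left(\frac{11}{12} \right)}}{24} + \frac{5}{2} - (- \frac{5 \sqrt{6} \operatorname{atan}{\left(\frac{\sqrt{6}}{4} \right)}}{6} - \frac{37 \log{\left(\frac{11}{12} \right)}}{24} + \frac{3}{2}) = 1.
So G(z) = - z^{2} \log{\left(z^{2} + \frac{2}{3} \right)} + z^{2} + \frac{5 z \log{\left(z^{2} + \frac{2}{3} \right)}}{4} - \frac{5 z}{2} - \frac{2 \log{\left(z^{2} + \frac{2}{3} \right)}}{3} + \frac{5 \sqrt{6} \operatorname{atan}{\left(\frac{\sqrt{6} z}{2} \right)}}{6} + 1.
Check: d/dz[- z^{2} \log{\left(z^{2} + \frac{2}{3} \right)} + z^{2} + \frac{5 z \log{\left(z^{2} + \frac{2}{3} \right)}}{4} - \frac{5 z}{2} - \frac{2 \log{\left(z^{2} + \frac{2}{3} \right)}}{3} + \frac{5 \sqrt{6} \operatorname{atan}{\left(\frac{\sqrt{6} z}{2} \right)}}{6} + 1] = - 2 z \log{\left(z^{2} + \frac{2}{3} \right)} + \frac{5 \log{\left(z^{2} + \frac{2}{3} \right)}}{4} = G'(z).

G(z) = - z^{2} \log{\left(z^{2} + \frac{2}{3} \right)} + z^{2} + \frac{5 z \log{\left(z^{2} + \frac{2}{3} \right)}}{4} - \frac{5 z}{2} - \frac{2 \log{\left(z^{2} + \frac{2}{3} \right)}}{3} + \frac{5 \sqrt{6} \operatorname{atan}{\left(\frac{\sqrt{6} z}{2} \right)}}{6} + 1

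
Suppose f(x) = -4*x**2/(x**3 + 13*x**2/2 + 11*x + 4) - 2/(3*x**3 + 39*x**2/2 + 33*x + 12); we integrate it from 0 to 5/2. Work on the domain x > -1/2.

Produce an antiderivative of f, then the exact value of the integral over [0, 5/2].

Antiderivative: F(x) = -20*log(x + 1/2)/63 + 50*log(x + 2)/9 - 194*log(x + 4)/21; value = -194*log(13/2)/21 - 370*log(2)/63 - 20*log(3)/63 + 50*log(9/2)/9 + 194*log(4)/21

The denominator factors as 3*(x + 2)*(x + 4)*(2*x + 1); partial fractions split f into directly integrable pieces: -40/(63*(2*x + 1)) - 194/(21*(x + 4)) + 50/(9*(x + 2)).
F(x) = -20*log(x + 1/2)/63 + 50*log(x + 2)/9 - 194*log(x + 4)/21 is an antiderivative of f.
Check: d/dx[-20*log(x + 1/2)/63 + 50*log(x + 2)/9 - 194*log(x + 4)/21] = (-24*x**2 - 4)/(6*x**3 + 39*x**2 + 66*x + 24), which equals f(x).
F(5/2) = -194*log(13/2)/21 - 20*log(3)/63 + 50*log(9/2)/9; F(0) = -194*log(4)/21 + 370*log(2)/63.
Integral = F(5/2) - F(0) = -194*log(13/2)/21 - 370*log(2)/63 - 20*log(3)/63 + 50*log(9/2)/9 + 194*log(4)/21.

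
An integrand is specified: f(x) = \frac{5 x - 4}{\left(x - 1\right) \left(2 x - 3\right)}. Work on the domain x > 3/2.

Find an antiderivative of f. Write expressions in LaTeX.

An antiderivative is F(x) = \frac{7 \log{\left(x - \frac{3}{2} \right)} - 2 \log{\left(x - 1 \right)}}{2}.

The denominator factors as \left(x - 1\right) \left(2 x - 3\right); partial fractions split f into directly integrable pieces: \frac{7}{2 x - 3} - \frac{1}{x - 1}.
Check: d/dx[\frac{7 \log{\left(x - \frac{3}{2} \right)} - 2 \log{\left(x - 1 \right)}}{2}] = \frac{5 x - 4}{2 x^{2} - 5 x + 3}, which equals f(x).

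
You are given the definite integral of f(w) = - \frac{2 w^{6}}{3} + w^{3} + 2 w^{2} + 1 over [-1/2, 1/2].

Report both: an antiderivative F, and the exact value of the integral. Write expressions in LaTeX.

Antiderivative: F(w) = \frac{w \left(- 8 w^{6} + 21 w^{3} + 56 w^{2} + 84\right)}{84}; value = \frac{261}{224}

The integrand splits into summands that can be handled one at a time.
F(w) = \frac{w \left(- 8 w^{6} + 21 w^{3} + 56 w^{2} + 84\right)}{84} is an antiderivative of f.
Check: d/dw[\frac{w \left(- 8 w^{6} + 21 w^{3} + 56 w^{2} + 84\right)}{84}] = - \frac{2 w^{6}}{3} + w^{3} + 2 w^{2} + 1 = f(w).
F(1/2) = \frac{67}{112}; F(-1/2) = - \frac{127}{224}.
Integral = F(1/2) - F(-1/2) = \frac{261}{224}.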